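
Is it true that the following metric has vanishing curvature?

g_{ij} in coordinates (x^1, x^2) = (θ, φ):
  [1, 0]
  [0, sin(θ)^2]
Non-zero Christoffel symbols:
Γ^θ_{φ φ} = -sin(2*θ)/2
Γ^φ_{θ φ} = 1/tan(θ)
Ricci tensor: R_{θθ} = 1, R_{θφ} = 0, R_{φφ} = sin(θ)^2
The Ricci tensor is non-zero, so the Riemann tensor is non-zero: not flat.
No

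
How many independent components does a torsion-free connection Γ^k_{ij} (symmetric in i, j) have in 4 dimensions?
Γ^k_{ij} has n choices for the upper index and n(n+1)/2 independent symmetric lower index pairs.
Total = 4 × 4×5/2 = 4 × 10 = 40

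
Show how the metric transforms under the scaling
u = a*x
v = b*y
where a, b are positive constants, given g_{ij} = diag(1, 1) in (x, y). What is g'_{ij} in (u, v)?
Invert the transformation: x = u/a, y = v/b
g'_{ij} = (∂x^k/∂x'^i)(∂x^l/∂x'^j) g_{kl}; with g_{kl} = δ_{kl} this is Σ_k (∂x^k/∂x'^i)(∂x^k/∂x'^j).
Jacobian: ∂x/∂u = 1/a, ∂x/∂v = 0, ∂y/∂u = 0, ∂y/∂v = 1/b
g'_{uu} = (1/a)(1/a) + (0)(0) = 1/a^2
g'_{uv} = (1/a)(0) + (0)(1/b) = 0
g'_{vv} = (0)(0) + (1/b)(1/b) = 1/b^2
g'_{ij} = diag(1/a^2, 1/b^2)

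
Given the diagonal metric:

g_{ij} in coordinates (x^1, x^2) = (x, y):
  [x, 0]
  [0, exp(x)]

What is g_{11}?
With x^1 = x, x^2 = y, g_{11} = g_{xx} is the row-1, column-1 entry of the matrix.
g_{11} = x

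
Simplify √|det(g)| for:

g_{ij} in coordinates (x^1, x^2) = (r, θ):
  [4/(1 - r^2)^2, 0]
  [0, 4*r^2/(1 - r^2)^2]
det(g) = 16*r^2/(1 - r^2)^4
√|det(g)| = 4*r/(r^2 - 1)^2
Volume element: dV = 4*r/(r^2 - 1)^2 dr dθ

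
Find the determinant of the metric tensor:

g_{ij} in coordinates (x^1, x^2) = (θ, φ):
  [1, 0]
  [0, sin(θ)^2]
For a 2×2 metric: det(g) = g_{11}·g_{22} - g_{12}·g_{21}
= (1)·(sin(θ)^2) - (0)·(0)
= sin(θ)^2 - 0
det(g) = sin(θ)^2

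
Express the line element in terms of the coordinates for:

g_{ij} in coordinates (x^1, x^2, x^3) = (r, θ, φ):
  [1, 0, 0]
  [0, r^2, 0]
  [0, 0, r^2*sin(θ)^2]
ds^2 = g_{ij} dx^i dx^j; only the non-zero components contribute.
ds^2 = dr^2 + r^2 dθ^2 + r^2*sin(θ)^2 dφ^2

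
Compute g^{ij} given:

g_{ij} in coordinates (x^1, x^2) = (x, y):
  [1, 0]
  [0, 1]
The metric is diagonal, so g^{ij} is diagonal with entries 1/g_{ii}: diag(1, 1).
g^{ij}:
  [1, 0]
  [0, 1]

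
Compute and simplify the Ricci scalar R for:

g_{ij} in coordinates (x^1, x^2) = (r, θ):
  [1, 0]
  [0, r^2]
Non-zero Christoffel symbols (Γ^k_{ij} = Γ^k_{ji}):
Γ^r_{θ θ} = -r
Γ^θ_{r θ} = 1/r
Ricci tensor (R_{ij} = R^k_{ikj}): R_{rr} = 0, R_{rθ} = 0, R_{θθ} = 0
Inverse metric: g^{rr} = 1, g^{θθ} = 1/r^2
R = g^{ij} R_{ij} = (1)(0) + (1/r^2)(0) = 0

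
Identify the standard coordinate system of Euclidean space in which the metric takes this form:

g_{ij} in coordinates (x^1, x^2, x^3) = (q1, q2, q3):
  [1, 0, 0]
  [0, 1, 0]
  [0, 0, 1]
All components are constant and the metric is the identity, i.e. orthonormal rectilinear coordinates.
Cartesian (3D) coordinates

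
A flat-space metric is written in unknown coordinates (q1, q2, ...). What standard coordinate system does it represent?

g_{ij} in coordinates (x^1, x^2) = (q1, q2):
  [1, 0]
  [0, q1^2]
The line element ds^2 = dq1^2 + q1^2 dq2^2 is dr^2 + r^2 dθ^2 with q1 = r, q2 = θ.
polar coordinates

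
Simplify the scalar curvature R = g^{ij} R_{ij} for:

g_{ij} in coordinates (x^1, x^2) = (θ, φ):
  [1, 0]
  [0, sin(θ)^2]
Non-zero Christoffel symbols (Γ^k_{ij} = Γ^k_{ji}):
Γ^θ_{φ φ} = -sin(2*θ)/2
Γ^φ_{θ φ} = 1/tan(θ)
Ricci tensor (R_{ij} = R^k_{ikj}): R_{θθ} = 1, R_{θφ} = 0, R_{φφ} = sin(θ)^2
Inverse metric: g^{θθ} = 1, g^{φφ} = 1/sin(θ)^2
R = g^{ij} R_{ij} = (1)(1) + (1/sin(θ)^2)(sin(θ)^2) = 2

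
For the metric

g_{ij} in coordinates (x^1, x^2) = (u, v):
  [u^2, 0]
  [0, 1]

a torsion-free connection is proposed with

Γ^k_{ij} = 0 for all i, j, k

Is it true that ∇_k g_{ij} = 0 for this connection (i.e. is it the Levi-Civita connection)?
Using ∇_k g_{ij} = ∂_k g_{ij} - Γ^m_{ki} g_{mj} - Γ^m_{kj} g_{im}:
∇_u g_{uu} = (2*u) - (0) - (0) = 2*u ≠ 0
So the connection is not metric compatible (it is not the Levi-Civita connection).
No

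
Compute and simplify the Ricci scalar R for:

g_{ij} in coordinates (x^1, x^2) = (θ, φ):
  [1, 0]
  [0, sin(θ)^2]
Non-zero Christoffel symbols (Γ^k_{ij} = Γ^k_{ji}):
Γ^θ_{φ φ} = -sin(2*θ)/2
Γ^φ_{θ φ} = 1/tan(θ)
Ricci tensor (R_{ij} = R^k_{ikj}): R_{θθ} = 1, R_{θφ} = 0, R_{φφ} = sin(θ)^2
Inverse metric: g^{θθ} = 1, g^{φφ} = 1/sin(θ)^2
R = g^{ij} R_{ij} = (1)(1) + (1/sin(θ)^2)(sin(θ)^2) = 2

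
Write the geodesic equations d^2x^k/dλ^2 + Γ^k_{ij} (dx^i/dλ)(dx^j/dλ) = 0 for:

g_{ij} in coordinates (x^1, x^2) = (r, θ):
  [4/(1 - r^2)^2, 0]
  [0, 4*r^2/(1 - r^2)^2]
Geodesic equation: d^2x^k/dλ^2 + Γ^k_{ij} (dx^i/dλ)(dx^j/dλ) = 0.
Non-zero Christoffel symbols:
Γ^r_{r r} = 2*r/(1 - r^2)
Γ^r_{θ θ} = (r^3 + r)/(r^2 - 1)
Γ^θ_{r θ} = (-r^2 - 1)/(r^3 - r)
Substituting (the symmetric pair Γ^k_{ij}, Γ^k_{ji} combines into a factor 2):
d^2r/dλ^2 + (2*r/(1 - r^2)) (dr/dλ)^2 + ((r^3 + r)/(r^2 - 1)) (dθ/dλ)^2 = 0
d^2θ/dλ^2 + ((-2*r^2 - 2)/(r^3 - r)) (dr/dλ)(dθ/dλ) = 0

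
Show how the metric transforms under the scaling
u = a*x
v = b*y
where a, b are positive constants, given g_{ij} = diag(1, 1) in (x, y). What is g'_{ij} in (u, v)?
Invert the transformation: x = u/a, y = v/b
g'_{ij} = (∂x^k/∂x'^i)(∂x^l/∂x'^j) g_{kl}; with g_{kl} = δ_{kl} this is Σ_k (∂x^k/∂x'^i)(∂x^k/∂x'^j).
Jacobian: ∂x/∂u = 1/a, ∂x/∂v = 0, ∂y/∂u = 0, ∂y/∂v = 1/b
g'_{uu} = (1/a)(1/a) + (0)(0) = 1/a^2
g'_{uv} = (1/a)(0) + (0)(1/b) = 0
g'_{vv} = (0)(0) + (1/b)(1/b) = 1/b^2
g'_{ij} = diag(1/a^2, 1/b^2)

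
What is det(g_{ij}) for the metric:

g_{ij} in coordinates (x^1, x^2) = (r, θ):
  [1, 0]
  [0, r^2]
For a 2×2 metric: det(g) = g_{11}·g_{22} - g_{12}·g_{21}
= (1)·(r^2) - (0)·(0)
= r^2 - 0
det(g) = r^2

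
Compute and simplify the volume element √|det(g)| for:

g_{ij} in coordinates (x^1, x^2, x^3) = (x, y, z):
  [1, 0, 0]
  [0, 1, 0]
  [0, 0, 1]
det(g) = 1
√|det(g)| = 1
Volume element: dV = 1 dx dy dz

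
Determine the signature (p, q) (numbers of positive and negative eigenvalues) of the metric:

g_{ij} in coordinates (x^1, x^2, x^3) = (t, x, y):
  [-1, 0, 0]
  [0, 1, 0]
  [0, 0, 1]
The metric is diagonal, so its eigenvalues are the diagonal entries: -1, 1, 1 (at a generic point, where coordinate-dependent entries are positive).
2 positive, 1 negative.
(2, 1) - Lorentzian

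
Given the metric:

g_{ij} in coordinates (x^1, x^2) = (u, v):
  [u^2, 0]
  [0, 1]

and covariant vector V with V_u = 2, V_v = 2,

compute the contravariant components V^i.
Inverse metric (diagonal): g^{uu} = 1/u^2, g^{vv} = 1
V^i = g^{ij} V_j:
V^u = (1/u^2)(2) + (0)(2) = 2/u^2
V^v = (0)(2) + (1)(2) = 2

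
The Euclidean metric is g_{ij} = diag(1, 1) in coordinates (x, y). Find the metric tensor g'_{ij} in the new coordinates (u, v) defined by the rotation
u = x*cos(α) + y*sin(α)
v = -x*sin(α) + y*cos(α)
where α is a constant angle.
Invert the transformation: x = u*cos(α) - v*sin(α), y = u*sin(α) + v*cos(α)
g'_{ij} = (∂x^k/∂x'^i)(∂x^l/∂x'^j) g_{kl}; with g_{kl} = δ_{kl} this is Σ_k (∂x^k/∂x'^i)(∂x^k/∂x'^j).
Jacobian: ∂x/∂u = cos(α), ∂x/∂v = -sin(α), ∂y/∂u = sin(α), ∂y/∂v = cos(α)
g'_{uu} = (cos(α))(cos(α)) + (sin(α))(sin(α)) = 1
g'_{uv} = (cos(α))(-sin(α)) + (sin(α))(cos(α)) = 0
g'_{vv} = (-sin(α))(-sin(α)) + (cos(α))(cos(α)) = 1
g'_{ij} = diag(1, 1)
The Euclidean metric is invariant under rotations.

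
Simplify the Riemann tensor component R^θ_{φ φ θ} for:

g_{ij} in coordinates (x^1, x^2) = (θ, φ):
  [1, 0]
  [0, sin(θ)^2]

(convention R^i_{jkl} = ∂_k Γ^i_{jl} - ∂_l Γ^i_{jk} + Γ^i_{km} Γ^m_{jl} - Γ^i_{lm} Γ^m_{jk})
Non-zero Christoffel symbols (Γ^k_{ij} = Γ^k_{ji}):
Γ^θ_{φ φ} = -sin(2*θ)/2
Γ^φ_{θ φ} = 1/tan(θ)
R^θ_{φ φ θ} = ∂_φ Γ^θ_{φ θ} - ∂_θ Γ^θ_{φ φ} + Γ^θ_{φ m} Γ^m_{φ θ} - Γ^θ_{θ m} Γ^m_{φ φ}
  = (0) - (-cos(2*θ)) + (-cos(θ)^2) - (0) = -sin(θ)^2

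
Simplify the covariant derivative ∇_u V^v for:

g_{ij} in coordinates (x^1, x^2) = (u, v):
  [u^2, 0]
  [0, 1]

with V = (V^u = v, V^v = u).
Non-zero Christoffel symbols:
Γ^u_{u u} = 1/u
∇_u V^v = ∂_u V^v + Γ^v_{u j} V^j
  = (1) + (0)(v) + (0)(u)
  = 1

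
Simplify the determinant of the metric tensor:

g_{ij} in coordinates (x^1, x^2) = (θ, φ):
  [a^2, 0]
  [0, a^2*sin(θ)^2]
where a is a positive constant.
For a 2×2 metric: det(g) = g_{11}·g_{22} - g_{12}·g_{21}
= (a^2)·(a^2*sin(θ)^2) - (0)·(0)
= a^4*sin(θ)^2 - 0
det(g) = a^4*sin(θ)^2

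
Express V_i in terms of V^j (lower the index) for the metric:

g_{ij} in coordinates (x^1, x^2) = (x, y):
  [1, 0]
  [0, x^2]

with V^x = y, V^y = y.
V_i = g_{ij} V^j:
V_x = (1)(y) + (0)(y) = y
V_y = (0)(y) + (x^2)(y) = x^2*y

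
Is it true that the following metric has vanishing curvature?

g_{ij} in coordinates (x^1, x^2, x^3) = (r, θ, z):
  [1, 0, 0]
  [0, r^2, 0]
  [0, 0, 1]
Non-zero Christoffel symbols:
Γ^r_{θ θ} = -r
Γ^θ_{r θ} = 1/r
Ricci tensor: R_{rr} = 0, R_{rθ} = 0, R_{rz} = 0, R_{θθ} = 0, R_{θz} = 0, R_{zz} = 0
All R_{ij} vanish; in 3 dimensions the Riemann tensor is fully determined by the Ricci tensor, so R^i_{jkl} = 0: the metric is flat (curvilinear coordinates on flat space).
Yes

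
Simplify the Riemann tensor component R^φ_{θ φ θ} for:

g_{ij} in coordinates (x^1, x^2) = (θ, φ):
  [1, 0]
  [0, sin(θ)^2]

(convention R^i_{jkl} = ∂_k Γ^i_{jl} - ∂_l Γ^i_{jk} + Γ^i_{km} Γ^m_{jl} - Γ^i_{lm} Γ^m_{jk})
Non-zero Christoffel symbols (Γ^k_{ij} = Γ^k_{ji}):
Γ^θ_{φ φ} = -sin(2*θ)/2
Γ^φ_{θ φ} = 1/tan(θ)
R^φ_{θ φ θ} = ∂_φ Γ^φ_{θ θ} - ∂_θ Γ^φ_{θ φ} + Γ^φ_{φ m} Γ^m_{θ θ} - Γ^φ_{θ m} Γ^m_{θ φ}
  = (0) - (-1/sin(θ)^2) + (0) - (1/tan(θ)^2) = 1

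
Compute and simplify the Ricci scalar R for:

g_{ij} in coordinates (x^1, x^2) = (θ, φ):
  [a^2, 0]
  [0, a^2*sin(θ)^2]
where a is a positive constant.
Non-zero Christoffel symbols (Γ^k_{ij} = Γ^k_{ji}):
Γ^θ_{φ φ} = -sin(2*θ)/2
Γ^φ_{θ φ} = 1/tan(θ)
Ricci tensor (R_{ij} = R^k_{ikj}): R_{θθ} = 1, R_{θφ} = 0, R_{φφ} = sin(θ)^2
Inverse metric: g^{θθ} = 1/a^2, g^{φφ} = 1/(a^2*sin(θ)^2)
R = g^{ij} R_{ij} = (1/a^2)(1) + (1/(a^2*sin(θ)^2))(sin(θ)^2) = 2/a^2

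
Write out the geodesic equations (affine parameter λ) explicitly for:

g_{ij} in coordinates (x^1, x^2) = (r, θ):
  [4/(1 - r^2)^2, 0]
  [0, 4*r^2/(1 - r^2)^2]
Geodesic equation: d^2x^k/dλ^2 + Γ^k_{ij} (dx^i/dλ)(dx^j/dλ) = 0.
Non-zero Christoffel symbols:
Γ^r_{r r} = 2*r/(1 - r^2)
Γ^r_{θ θ} = (r^3 + r)/(r^2 - 1)
Γ^θ_{r θ} = (-r^2 - 1)/(r^3 - r)
Substituting (the symmetric pair Γ^k_{ij}, Γ^k_{ji} combines into a factor 2):
d^2r/dλ^2 + (2*r/(1 - r^2)) (dr/dλ)^2 + ((r^3 + r)/(r^2 - 1)) (dθ/dλ)^2 = 0
d^2θ/dλ^2 + ((-2*r^2 - 2)/(r^3 - r)) (dr/dλ)(dθ/dλ) = 0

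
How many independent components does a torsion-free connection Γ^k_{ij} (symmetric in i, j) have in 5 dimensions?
Γ^k_{ij} has n choices for the upper index and n(n+1)/2 independent symmetric lower index pairs.
Total = 5 × 5×6/2 = 5 × 15 = 75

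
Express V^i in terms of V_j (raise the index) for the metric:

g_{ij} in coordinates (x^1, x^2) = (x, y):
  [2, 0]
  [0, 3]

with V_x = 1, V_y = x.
Inverse metric (diagonal): g^{xx} = 1/2, g^{yy} = 1/3
V^i = g^{ij} V_j:
V^x = (1/2)(1) + (0)(x) = 1/2
V^y = (0)(1) + (1/3)(x) = x/3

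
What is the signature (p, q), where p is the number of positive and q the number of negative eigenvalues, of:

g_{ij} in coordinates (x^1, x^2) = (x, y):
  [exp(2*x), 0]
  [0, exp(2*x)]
The metric is diagonal, so its eigenvalues are the diagonal entries: exp(2*x), exp(2*x) (at a generic point, where coordinate-dependent entries are positive).
2 positive, 0 negative.
(2, 0) - Riemannian (positive definite)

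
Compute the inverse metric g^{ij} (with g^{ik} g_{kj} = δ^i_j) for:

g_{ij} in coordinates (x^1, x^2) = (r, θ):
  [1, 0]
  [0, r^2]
The metric is diagonal, so g^{ij} is diagonal with entries 1/g_{ii}: diag(1, 1/(r^2)).
g^{ij}:
  [1, 0]
  [0, 1/r^2]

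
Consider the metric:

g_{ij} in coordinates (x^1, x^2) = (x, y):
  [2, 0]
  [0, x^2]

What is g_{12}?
With x^1 = x, x^2 = y, g_{12} = g_{xy} is the row-1, column-2 entry of the matrix.
g_{12} = 0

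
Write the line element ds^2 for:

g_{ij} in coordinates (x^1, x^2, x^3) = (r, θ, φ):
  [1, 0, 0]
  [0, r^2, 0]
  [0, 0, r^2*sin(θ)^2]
ds^2 = g_{ij} dx^i dx^j; only the non-zero components contribute.
ds^2 = dr^2 + r^2 dθ^2 + r^2*sin(θ)^2 dφ^2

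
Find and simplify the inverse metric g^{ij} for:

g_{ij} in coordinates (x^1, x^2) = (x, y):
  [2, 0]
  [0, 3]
The metric is diagonal, so g^{ij} is diagonal with entries 1/g_{ii}: diag(1/2, 1/3).
g^{ij}:
  [1/2, 0]
  [0, 1/3]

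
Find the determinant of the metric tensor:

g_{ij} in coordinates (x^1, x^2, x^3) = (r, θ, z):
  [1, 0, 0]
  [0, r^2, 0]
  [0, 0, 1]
Diagonal metric: det(g) = g_{11}·g_{22}·g_{33}
= (1)·(r^2)·(1)
det(g) = r^2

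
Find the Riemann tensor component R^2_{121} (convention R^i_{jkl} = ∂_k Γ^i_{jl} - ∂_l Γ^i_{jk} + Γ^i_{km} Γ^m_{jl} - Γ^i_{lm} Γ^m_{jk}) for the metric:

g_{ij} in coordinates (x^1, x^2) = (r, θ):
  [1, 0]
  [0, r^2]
Non-zero Christoffel symbols (Γ^k_{ij} = Γ^k_{ji}):
Γ^r_{θ θ} = -r
Γ^θ_{r θ} = 1/r
R^θ_{r θ r} = ∂_θ Γ^θ_{r r} - ∂_r Γ^θ_{r θ} + Γ^θ_{θ m} Γ^m_{r r} - Γ^θ_{r m} Γ^m_{r θ}
  = (0) - (-1/r^2) + (0) - (1/r^2) = 0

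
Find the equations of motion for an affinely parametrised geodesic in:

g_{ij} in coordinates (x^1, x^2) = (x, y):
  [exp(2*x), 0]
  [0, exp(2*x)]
Geodesic equation: d^2x^k/dλ^2 + Γ^k_{ij} (dx^i/dλ)(dx^j/dλ) = 0.
Non-zero Christoffel symbols:
Γ^x_{x x} = 1
Γ^x_{y y} = -1
Γ^y_{x y} = 1
Substituting (the symmetric pair Γ^k_{ij}, Γ^k_{ji} combines into a factor 2):
d^2x/dλ^2 + (dx/dλ)^2 - (dy/dλ)^2 = 0
d^2y/dλ^2 + 2 (dx/dλ)(dy/dλ) = 0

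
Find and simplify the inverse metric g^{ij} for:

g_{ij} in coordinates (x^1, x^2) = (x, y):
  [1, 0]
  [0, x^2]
The metric is diagonal, so g^{ij} is diagonal with entries 1/g_{ii}: diag(1, 1/(x^2)).
g^{ij}:
  [1, 0]
  [0, 1/x^2]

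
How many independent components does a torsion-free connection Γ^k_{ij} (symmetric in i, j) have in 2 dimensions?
Γ^k_{ij} has n choices for the upper index and n(n+1)/2 independent symmetric lower index pairs.
Total = 2 × 2×3/2 = 2 × 3 = 6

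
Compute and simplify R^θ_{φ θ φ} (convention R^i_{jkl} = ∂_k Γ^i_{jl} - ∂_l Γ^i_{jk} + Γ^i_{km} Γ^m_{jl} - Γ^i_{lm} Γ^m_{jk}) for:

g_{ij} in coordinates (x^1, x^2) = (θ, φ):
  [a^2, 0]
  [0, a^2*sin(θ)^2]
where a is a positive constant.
Non-zero Christoffel symbols (Γ^k_{ij} = Γ^k_{ji}):
Γ^θ_{φ φ} = -sin(2*θ)/2
Γ^φ_{θ φ} = 1/tan(θ)
R^θ_{φ θ φ} = ∂_θ Γ^θ_{φ φ} - ∂_φ Γ^θ_{φ θ} + Γ^θ_{θ m} Γ^m_{φ φ} - Γ^θ_{φ m} Γ^m_{φ θ}
  = (-cos(2*θ)) - (0) + (0) - (-cos(θ)^2) = sin(θ)^2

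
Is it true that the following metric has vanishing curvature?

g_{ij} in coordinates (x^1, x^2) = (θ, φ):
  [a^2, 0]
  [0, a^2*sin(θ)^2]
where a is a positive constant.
Non-zero Christoffel symbols:
Γ^θ_{φ φ} = -sin(2*θ)/2
Γ^φ_{θ φ} = 1/tan(θ)
Ricci tensor: R_{θθ} = 1, R_{θφ} = 0, R_{φφ} = sin(θ)^2
The Ricci tensor is non-zero, so the Riemann tensor is non-zero: not flat.
No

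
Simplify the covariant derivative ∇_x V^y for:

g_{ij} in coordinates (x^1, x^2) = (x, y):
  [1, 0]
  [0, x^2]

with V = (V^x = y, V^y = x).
Non-zero Christoffel symbols:
Γ^x_{y y} = -x
Γ^y_{x y} = 1/x
∇_x V^y = ∂_x V^y + Γ^y_{x j} V^j
  = (1) + (0)(y) + (1/x)(x)
  = 2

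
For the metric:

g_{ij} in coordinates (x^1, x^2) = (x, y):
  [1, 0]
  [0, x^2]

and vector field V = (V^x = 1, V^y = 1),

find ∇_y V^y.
Non-zero Christoffel symbols:
Γ^x_{y y} = -x
Γ^y_{x y} = 1/x
∇_y V^y = ∂_y V^y + Γ^y_{y j} V^j
  = (0) + (1/x)(1) + (0)(1)
  = 1/x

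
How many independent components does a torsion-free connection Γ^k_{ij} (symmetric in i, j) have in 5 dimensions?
Γ^k_{ij} has n choices for the upper index and n(n+1)/2 independent symmetric lower index pairs.
Total = 5 × 5×6/2 = 5 × 15 = 75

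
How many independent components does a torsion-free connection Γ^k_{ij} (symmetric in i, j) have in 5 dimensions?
Γ^k_{ij} has n choices for the upper index and n(n+1)/2 independent symmetric lower index pairs.
Total = 5 × 5×6/2 = 5 × 15 = 75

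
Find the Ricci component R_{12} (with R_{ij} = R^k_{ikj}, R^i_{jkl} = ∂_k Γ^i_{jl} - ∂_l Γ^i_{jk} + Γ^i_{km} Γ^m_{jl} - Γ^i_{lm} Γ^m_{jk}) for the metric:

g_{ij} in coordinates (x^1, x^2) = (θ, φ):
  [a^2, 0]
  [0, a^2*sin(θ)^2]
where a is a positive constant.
Non-zero Christoffel symbols (Γ^k_{ij} = Γ^k_{ji}):
Γ^θ_{φ φ} = -sin(2*θ)/2
Γ^φ_{θ φ} = 1/tan(θ)
R^θ_{θ θ φ} = 0 (a repeated index in an antisymmetric pair)
R^φ_{θ φ φ} = 0 (a repeated index in an antisymmetric pair)
R_{θφ} = R^θ_{θ θ φ} + R^φ_{θ φ φ} = (0) + (0) = 0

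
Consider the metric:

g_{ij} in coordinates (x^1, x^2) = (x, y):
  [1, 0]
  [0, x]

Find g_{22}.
With x^1 = x, x^2 = y, g_{22} = g_{yy} is the row-2, column-2 entry of the matrix.
g_{22} = x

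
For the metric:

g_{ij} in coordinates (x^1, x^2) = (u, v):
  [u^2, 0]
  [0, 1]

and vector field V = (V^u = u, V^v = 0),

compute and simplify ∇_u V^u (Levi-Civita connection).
Non-zero Christoffel symbols:
Γ^u_{u u} = 1/u
∇_u V^u = ∂_u V^u + Γ^u_{u j} V^j
  = (1) + (1/u)(u) + (0)(0)
  = 2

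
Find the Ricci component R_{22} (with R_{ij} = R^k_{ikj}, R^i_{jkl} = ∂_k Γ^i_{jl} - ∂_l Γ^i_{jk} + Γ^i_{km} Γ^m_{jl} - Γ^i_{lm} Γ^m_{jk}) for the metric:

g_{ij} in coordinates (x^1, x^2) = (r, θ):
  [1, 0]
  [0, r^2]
Non-zero Christoffel symbols (Γ^k_{ij} = Γ^k_{ji}):
Γ^r_{θ θ} = -r
Γ^θ_{r θ} = 1/r
R^r_{θ r θ} = ∂_r Γ^r_{θ θ} - ∂_θ Γ^r_{θ r} + Γ^r_{r m} Γ^m_{θ θ} - Γ^r_{θ m} Γ^m_{θ r}
  = (-1) - (0) + (0) - (-1) = 0
R^θ_{θ θ θ} = 0 (a repeated index in an antisymmetric pair)
R_{θθ} = R^r_{θ r θ} + R^θ_{θ θ θ} = (0) + (0) = 0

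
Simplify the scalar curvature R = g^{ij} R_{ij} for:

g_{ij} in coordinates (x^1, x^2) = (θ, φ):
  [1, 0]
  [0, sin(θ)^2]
Non-zero Christoffel symbols (Γ^k_{ij} = Γ^k_{ji}):
Γ^θ_{φ φ} = -sin(2*θ)/2
Γ^φ_{θ φ} = 1/tan(θ)
Ricci tensor (R_{ij} = R^k_{ikj}): R_{θθ} = 1, R_{θφ} = 0, R_{φφ} = sin(θ)^2
Inverse metric: g^{θθ} = 1, g^{φφ} = 1/sin(θ)^2
R = g^{ij} R_{ij} = (1)(1) + (1/sin(θ)^2)(sin(θ)^2) = 2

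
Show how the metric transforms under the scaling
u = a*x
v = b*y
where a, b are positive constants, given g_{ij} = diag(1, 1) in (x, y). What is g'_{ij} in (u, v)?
Invert the transformation: x = u/a, y = v/b
g'_{ij} = (∂x^k/∂x'^i)(∂x^l/∂x'^j) g_{kl}; with g_{kl} = δ_{kl} this is Σ_k (∂x^k/∂x'^i)(∂x^k/∂x'^j).
Jacobian: ∂x/∂u = 1/a, ∂x/∂v = 0, ∂y/∂u = 0, ∂y/∂v = 1/b
g'_{uu} = (1/a)(1/a) + (0)(0) = 1/a^2
g'_{uv} = (1/a)(0) + (0)(1/b) = 0
g'_{vv} = (0)(0) + (1/b)(1/b) = 1/b^2
g'_{ij} = diag(1/a^2, 1/b^2)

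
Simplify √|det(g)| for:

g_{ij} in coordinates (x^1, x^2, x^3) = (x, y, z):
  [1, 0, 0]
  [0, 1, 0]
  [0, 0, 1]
det(g) = 1
√|det(g)| = 1
Volume element: dV = 1 dx dy dz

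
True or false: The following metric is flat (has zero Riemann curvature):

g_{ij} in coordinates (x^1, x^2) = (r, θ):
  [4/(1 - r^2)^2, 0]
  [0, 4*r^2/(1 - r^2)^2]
Non-zero Christoffel symbols:
Γ^r_{r r} = 2*r/(1 - r^2)
Γ^r_{θ θ} = (r^3 + r)/(r^2 - 1)
Γ^θ_{r θ} = (-r^2 - 1)/(r^3 - r)
Ricci tensor: R_{rr} = -4/(r^2 - 1)^2, R_{rθ} = 0, R_{θθ} = -4*r^2/(r^2 - 1)^2
The Ricci tensor is non-zero, so the Riemann tensor is non-zero: not flat.
False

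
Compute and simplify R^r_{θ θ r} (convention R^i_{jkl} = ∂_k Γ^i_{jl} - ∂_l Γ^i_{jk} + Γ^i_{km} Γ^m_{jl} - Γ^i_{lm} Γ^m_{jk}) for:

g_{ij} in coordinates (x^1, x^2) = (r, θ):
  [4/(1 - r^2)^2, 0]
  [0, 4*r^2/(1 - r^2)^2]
Non-zero Christoffel symbols (Γ^k_{ij} = Γ^k_{ji}):
Γ^r_{r r} = 2*r/(1 - r^2)
Γ^r_{θ θ} = (r^3 + r)/(r^2 - 1)
Γ^θ_{r θ} = (-r^2 - 1)/(r^3 - r)
R^r_{θ θ r} = ∂_θ Γ^r_{θ r} - ∂_r Γ^r_{θ θ} + Γ^r_{θ m} Γ^m_{θ r} - Γ^r_{r m} Γ^m_{θ θ}
  = (0) - ((r^4 - 4*r^2 - 1)/(r^2 - 1)^2) + (-(r^2 + 1)^2/(r^2 - 1)^2) - (-2*r^2*(r^2 + 1)/(r^2 - 1)^2) = 4*r^2/(r^2 - 1)^2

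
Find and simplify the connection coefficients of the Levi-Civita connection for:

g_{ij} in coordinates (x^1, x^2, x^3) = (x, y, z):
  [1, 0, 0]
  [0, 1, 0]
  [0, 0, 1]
Using Γ^k_{ij} = (1/2) g^{km} (∂_i g_{mj} + ∂_j g_{mi} - ∂_m g_{ij}); the metric is diagonal, so only the m = k term contributes.
Every metric component is constant, so all ∂_m g_{ij} = 0 and every Christoffel symbol vanishes.
All Christoffel symbols are zero.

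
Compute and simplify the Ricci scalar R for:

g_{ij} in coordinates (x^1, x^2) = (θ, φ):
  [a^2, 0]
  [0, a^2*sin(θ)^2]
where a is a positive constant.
Non-zero Christoffel symbols (Γ^k_{ij} = Γ^k_{ji}):
Γ^θ_{φ φ} = -sin(2*θ)/2
Γ^φ_{θ φ} = 1/tan(θ)
Ricci tensor (R_{ij} = R^k_{ikj}): R_{θθ} = 1, R_{θφ} = 0, R_{φφ} = sin(θ)^2
Inverse metric: g^{θθ} = 1/a^2, g^{φφ} = 1/(a^2*sin(θ)^2)
R = g^{ij} R_{ij} = (1/a^2)(1) + (1/(a^2*sin(θ)^2))(sin(θ)^2) = 2/a^2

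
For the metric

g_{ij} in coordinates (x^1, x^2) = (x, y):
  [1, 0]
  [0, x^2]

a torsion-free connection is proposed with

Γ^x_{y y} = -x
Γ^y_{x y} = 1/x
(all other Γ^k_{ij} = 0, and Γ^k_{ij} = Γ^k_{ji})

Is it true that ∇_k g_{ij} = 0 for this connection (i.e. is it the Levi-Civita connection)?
Using ∇_k g_{ij} = ∂_k g_{ij} - Γ^m_{ki} g_{mj} - Γ^m_{kj} g_{im}:
e.g. ∇_x g_{yy} = (2*x) - (x) - (x) = 0
Every component ∇_k g_{ij} vanishes: the connection is metric compatible.
Yes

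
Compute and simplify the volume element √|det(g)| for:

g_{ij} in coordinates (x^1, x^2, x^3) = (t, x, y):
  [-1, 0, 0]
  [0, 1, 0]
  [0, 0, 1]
det(g) = -1
√|det(g)| = 1
Volume element: dV = 1 dt dx dy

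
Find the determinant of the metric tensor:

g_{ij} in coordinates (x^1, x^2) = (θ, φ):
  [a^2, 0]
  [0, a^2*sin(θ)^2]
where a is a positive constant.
For a 2×2 metric: det(g) = g_{11}·g_{22} - g_{12}·g_{21}
= (a^2)·(a^2*sin(θ)^2) - (0)·(0)
= a^4*sin(θ)^2 - 0
det(g) = a^4*sin(θ)^2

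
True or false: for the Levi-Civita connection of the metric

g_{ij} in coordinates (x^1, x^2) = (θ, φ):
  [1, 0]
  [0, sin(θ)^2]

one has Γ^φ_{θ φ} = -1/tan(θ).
Γ^φ_{θ φ} = (1/2) g^{φφ} (∂_θ g_{φφ} + ∂_φ g_{φθ} - ∂_φ g_{θφ}) = (1/2)(1/sin(θ)^2)((sin(2*θ)) + (0) - (0)) = 1/tan(θ)
This differs from the proposed value -1/tan(θ).
False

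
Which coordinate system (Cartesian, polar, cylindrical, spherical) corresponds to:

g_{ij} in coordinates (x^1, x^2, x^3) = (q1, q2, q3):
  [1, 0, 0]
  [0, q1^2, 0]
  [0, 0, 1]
The line element ds^2 = dq1^2 + q1^2 dq2^2 + dq3^2 is dr^2 + r^2 dθ^2 + dz^2 with q1 = r, q2 = θ, q3 = z.
cylindrical coordinates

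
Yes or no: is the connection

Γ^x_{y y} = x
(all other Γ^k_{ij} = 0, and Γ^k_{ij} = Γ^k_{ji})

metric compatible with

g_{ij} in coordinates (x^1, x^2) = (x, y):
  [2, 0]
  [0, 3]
Using ∇_k g_{ij} = ∂_k g_{ij} - Γ^m_{ki} g_{mj} - Γ^m_{kj} g_{im}:
∇_y g_{xy} = (0) - (0) - (2*x) = -2*x ≠ 0
So the connection is not metric compatible (it is not the Levi-Civita connection).
No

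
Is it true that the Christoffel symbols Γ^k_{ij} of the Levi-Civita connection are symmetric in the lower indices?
The Levi-Civita connection is torsion-free, which is exactly Γ^k_{ij} = Γ^k_{ji}.
Yes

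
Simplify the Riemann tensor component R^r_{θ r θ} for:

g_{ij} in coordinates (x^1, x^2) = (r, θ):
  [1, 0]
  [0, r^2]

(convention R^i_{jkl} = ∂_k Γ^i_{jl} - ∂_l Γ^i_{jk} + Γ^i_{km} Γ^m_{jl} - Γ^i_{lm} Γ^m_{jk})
Non-zero Christoffel symbols (Γ^k_{ij} = Γ^k_{ji}):
Γ^r_{θ θ} = -r
Γ^θ_{r θ} = 1/r
R^r_{θ r θ} = ∂_r Γ^r_{θ θ} - ∂_θ Γ^r_{θ r} + Γ^r_{r m} Γ^m_{θ θ} - Γ^r_{θ m} Γ^m_{θ r}
  = (-1) - (0) + (0) - (-1) = 0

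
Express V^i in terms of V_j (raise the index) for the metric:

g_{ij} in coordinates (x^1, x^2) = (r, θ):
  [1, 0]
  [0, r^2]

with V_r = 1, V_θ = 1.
Inverse metric (diagonal): g^{rr} = 1, g^{θθ} = 1/r^2
V^i = g^{ij} V_j:
V^r = (1)(1) + (0)(1) = 1
V^θ = (0)(1) + (1/r^2)(1) = 1/r^2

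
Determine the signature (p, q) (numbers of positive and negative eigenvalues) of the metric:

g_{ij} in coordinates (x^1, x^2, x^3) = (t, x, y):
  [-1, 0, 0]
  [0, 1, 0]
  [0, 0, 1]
The metric is diagonal, so its eigenvalues are the diagonal entries: -1, 1, 1 (at a generic point, where coordinate-dependent entries are positive).
2 positive, 1 negative.
(2, 1) - Lorentzian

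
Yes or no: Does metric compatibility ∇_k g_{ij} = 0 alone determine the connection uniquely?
One also needs vanishing torsion; metric compatibility plus torsion-freeness singles out the Levi-Civita connection.
No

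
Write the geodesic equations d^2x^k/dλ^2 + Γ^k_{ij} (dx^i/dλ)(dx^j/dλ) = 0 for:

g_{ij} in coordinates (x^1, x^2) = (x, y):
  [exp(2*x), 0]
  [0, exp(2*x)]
Geodesic equation: d^2x^k/dλ^2 + Γ^k_{ij} (dx^i/dλ)(dx^j/dλ) = 0.
Non-zero Christoffel symbols:
Γ^x_{x x} = 1
Γ^x_{y y} = -1
Γ^y_{x y} = 1
Substituting (the symmetric pair Γ^k_{ij}, Γ^k_{ji} combines into a factor 2):
d^2x/dλ^2 + (dx/dλ)^2 - (dy/dλ)^2 = 0
d^2y/dλ^2 + 2 (dx/dλ)(dy/dλ) = 0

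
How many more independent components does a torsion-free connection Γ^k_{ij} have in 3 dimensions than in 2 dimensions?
Independent components in n dimensions: n × n(n+1)/2 = n^2(n+1)/2.
3D: 3 × 6 = 18
2D: 2 × 3 = 6
Difference = 18 - 6 = 12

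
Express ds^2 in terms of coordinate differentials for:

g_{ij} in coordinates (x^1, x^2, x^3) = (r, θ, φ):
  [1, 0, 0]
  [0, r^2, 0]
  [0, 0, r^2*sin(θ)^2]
ds^2 = g_{ij} dx^i dx^j; only the non-zero components contribute.
ds^2 = dr^2 + r^2 dθ^2 + r^2*sin(θ)^2 dφ^2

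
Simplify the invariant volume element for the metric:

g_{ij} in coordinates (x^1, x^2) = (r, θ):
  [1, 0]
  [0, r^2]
det(g) = r^2
√|det(g)| = r
Volume element: dV = r dr dθ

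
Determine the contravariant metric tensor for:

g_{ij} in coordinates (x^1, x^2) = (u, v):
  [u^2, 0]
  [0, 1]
The metric is diagonal, so g^{ij} is diagonal with entries 1/g_{ii}: diag(1/(u^2), 1).
g^{ij}:
  [1/u^2, 0]
  [0, 1]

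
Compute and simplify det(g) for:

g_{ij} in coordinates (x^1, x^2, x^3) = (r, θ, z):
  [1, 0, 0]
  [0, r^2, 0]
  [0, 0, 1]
Diagonal metric: det(g) = g_{11}·g_{22}·g_{33}
= (1)·(r^2)·(1)
det(g) = r^2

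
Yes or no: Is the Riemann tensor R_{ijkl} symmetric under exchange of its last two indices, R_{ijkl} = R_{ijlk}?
It is antisymmetric in the last pair: R_{ijkl} = -R_{ijlk}.
No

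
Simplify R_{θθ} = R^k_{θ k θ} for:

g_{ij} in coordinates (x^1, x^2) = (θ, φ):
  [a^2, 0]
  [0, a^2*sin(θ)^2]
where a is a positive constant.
Non-zero Christoffel symbols (Γ^k_{ij} = Γ^k_{ji}):
Γ^θ_{φ φ} = -sin(2*θ)/2
Γ^φ_{θ φ} = 1/tan(θ)
R^θ_{θ θ θ} = 0 (a repeated index in an antisymmetric pair)
R^φ_{θ φ θ} = ∂_φ Γ^φ_{θ θ} - ∂_θ Γ^φ_{θ φ} + Γ^φ_{φ m} Γ^m_{θ θ} - Γ^φ_{θ m} Γ^m_{θ φ}
  = (0) - (-1/sin(θ)^2) + (0) - (1/tan(θ)^2) = 1
R_{θθ} = R^θ_{θ θ θ} + R^φ_{θ φ θ} = (0) + (1) = 1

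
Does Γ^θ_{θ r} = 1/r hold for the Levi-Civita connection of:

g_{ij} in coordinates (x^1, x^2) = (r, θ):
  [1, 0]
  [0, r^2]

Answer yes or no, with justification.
Γ^θ_{θ r} = (1/2) g^{θθ} (∂_θ g_{θr} + ∂_r g_{θθ} - ∂_θ g_{θr}) = (1/2)(1/r^2)((0) + (2*r) - (0)) = 1/r
This equals the proposed value 1/r.
Yes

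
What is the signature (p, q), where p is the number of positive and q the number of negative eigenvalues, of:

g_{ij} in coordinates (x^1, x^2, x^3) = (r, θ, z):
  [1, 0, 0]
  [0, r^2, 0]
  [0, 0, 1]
The metric is diagonal, so its eigenvalues are the diagonal entries: 1, r^2, 1 (at a generic point, where coordinate-dependent entries are positive).
3 positive, 0 negative.
(3, 0) - Riemannian (positive definite)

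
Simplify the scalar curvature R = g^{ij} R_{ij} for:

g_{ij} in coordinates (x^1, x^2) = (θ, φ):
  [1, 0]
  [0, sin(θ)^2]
Non-zero Christoffel symbols (Γ^k_{ij} = Γ^k_{ji}):
Γ^θ_{φ φ} = -sin(2*θ)/2
Γ^φ_{θ φ} = 1/tan(θ)
Ricci tensor (R_{ij} = R^k_{ikj}): R_{θθ} = 1, R_{θφ} = 0, R_{φφ} = sin(θ)^2
Inverse metric: g^{θθ} = 1, g^{φφ} = 1/sin(θ)^2
R = g^{ij} R_{ij} = (1)(1) + (1/sin(θ)^2)(sin(θ)^2) = 2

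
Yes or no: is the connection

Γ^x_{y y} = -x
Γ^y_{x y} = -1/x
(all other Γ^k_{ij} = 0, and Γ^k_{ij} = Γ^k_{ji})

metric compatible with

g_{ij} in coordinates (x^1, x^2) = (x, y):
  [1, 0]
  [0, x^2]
Using ∇_k g_{ij} = ∂_k g_{ij} - Γ^m_{ki} g_{mj} - Γ^m_{kj} g_{im}:
∇_y g_{xy} = (0) - (-x) - (-x) = 2*x ≠ 0
So the connection is not metric compatible (it is not the Levi-Civita connection).
No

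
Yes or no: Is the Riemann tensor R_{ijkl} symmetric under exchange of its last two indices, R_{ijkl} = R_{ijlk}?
It is antisymmetric in the last pair: R_{ijkl} = -R_{ijlk}.
No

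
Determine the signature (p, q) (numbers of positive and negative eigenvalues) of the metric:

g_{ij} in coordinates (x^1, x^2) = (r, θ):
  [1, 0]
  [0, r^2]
The metric is diagonal, so its eigenvalues are the diagonal entries: 1, r^2 (at a generic point, where coordinate-dependent entries are positive).
2 positive, 0 negative.
(2, 0) - Riemannian (positive definite)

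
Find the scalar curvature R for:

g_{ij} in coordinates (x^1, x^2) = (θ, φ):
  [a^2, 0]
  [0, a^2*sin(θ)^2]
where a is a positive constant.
Non-zero Christoffel symbols (Γ^k_{ij} = Γ^k_{ji}):
Γ^θ_{φ φ} = -sin(2*θ)/2
Γ^φ_{θ φ} = 1/tan(θ)
Ricci tensor (R_{ij} = R^k_{ikj}): R_{θθ} = 1, R_{θφ} = 0, R_{φφ} = sin(θ)^2
Inverse metric: g^{θθ} = 1/a^2, g^{φφ} = 1/(a^2*sin(θ)^2)
R = g^{ij} R_{ij} = (1/a^2)(1) + (1/(a^2*sin(θ)^2))(sin(θ)^2) = 2/a^2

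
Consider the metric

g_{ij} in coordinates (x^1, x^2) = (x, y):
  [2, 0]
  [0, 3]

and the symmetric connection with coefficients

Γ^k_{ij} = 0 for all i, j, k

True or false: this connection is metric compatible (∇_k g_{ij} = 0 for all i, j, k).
Using ∇_k g_{ij} = ∂_k g_{ij} - Γ^m_{ki} g_{mj} - Γ^m_{kj} g_{im}:
e.g. ∇_x g_{xy} = (0) - (0) - (0) = 0
Every component ∇_k g_{ij} vanishes: the connection is metric compatible.
True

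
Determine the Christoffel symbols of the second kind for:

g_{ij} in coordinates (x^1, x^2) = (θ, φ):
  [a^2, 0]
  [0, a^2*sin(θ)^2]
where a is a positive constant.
Using Γ^k_{ij} = (1/2) g^{km} (∂_i g_{mj} + ∂_j g_{mi} - ∂_m g_{ij}); the metric is diagonal, so only the m = k term contributes.
Non-zero symbols (using the symmetry Γ^k_{ij} = Γ^k_{ji}):
Γ^θ_{φ φ} = (1/2) g^{θθ} (∂_φ g_{θφ} + ∂_φ g_{θφ} - ∂_θ g_{φφ}) = (1/2)(1/a^2)((0) + (0) - (a^2*sin(2*θ))) = -sin(2*θ)/2
Γ^φ_{θ φ} = (1/2) g^{φφ} (∂_θ g_{φφ} + ∂_φ g_{φθ} - ∂_φ g_{θφ}) = (1/2)(1/(a^2*sin(θ)^2))((a^2*sin(2*θ)) + (0) - (0)) = 1/tan(θ)
All other Christoffel symbols are zero.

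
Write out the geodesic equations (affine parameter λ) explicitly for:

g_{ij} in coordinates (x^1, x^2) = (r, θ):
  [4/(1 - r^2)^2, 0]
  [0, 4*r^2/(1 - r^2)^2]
Geodesic equation: d^2x^k/dλ^2 + Γ^k_{ij} (dx^i/dλ)(dx^j/dλ) = 0.
Non-zero Christoffel symbols:
Γ^r_{r r} = 2*r/(1 - r^2)
Γ^r_{θ θ} = (r^3 + r)/(r^2 - 1)
Γ^θ_{r θ} = (-r^2 - 1)/(r^3 - r)
Substituting (the symmetric pair Γ^k_{ij}, Γ^k_{ji} combines into a factor 2):
d^2r/dλ^2 + (2*r/(1 - r^2)) (dr/dλ)^2 + ((r^3 + r)/(r^2 - 1)) (dθ/dλ)^2 = 0
d^2θ/dλ^2 + ((-2*r^2 - 2)/(r^3 - r)) (dr/dλ)(dθ/dλ) = 0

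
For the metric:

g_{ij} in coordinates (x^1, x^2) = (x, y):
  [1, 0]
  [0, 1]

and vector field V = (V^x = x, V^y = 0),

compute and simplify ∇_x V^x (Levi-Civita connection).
All Christoffel symbols are zero.
∇_x V^x = ∂_x V^x + Γ^x_{x j} V^j
  = (1) + (0)(x) + (0)(0)
  = 1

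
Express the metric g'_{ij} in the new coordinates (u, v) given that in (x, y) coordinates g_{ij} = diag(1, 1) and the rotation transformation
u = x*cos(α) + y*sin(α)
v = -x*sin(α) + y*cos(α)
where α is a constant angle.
Invert the transformation: x = u*cos(α) - v*sin(α), y = u*sin(α) + v*cos(α)
g'_{ij} = (∂x^k/∂x'^i)(∂x^l/∂x'^j) g_{kl}; with g_{kl} = δ_{kl} this is Σ_k (∂x^k/∂x'^i)(∂x^k/∂x'^j).
Jacobian: ∂x/∂u = cos(α), ∂x/∂v = -sin(α), ∂y/∂u = sin(α), ∂y/∂v = cos(α)
g'_{uu} = (cos(α))(cos(α)) + (sin(α))(sin(α)) = 1
g'_{uv} = (cos(α))(-sin(α)) + (sin(α))(cos(α)) = 0
g'_{vv} = (-sin(α))(-sin(α)) + (cos(α))(cos(α)) = 1
g'_{ij} = diag(1, 1)
The Euclidean metric is invariant under rotations.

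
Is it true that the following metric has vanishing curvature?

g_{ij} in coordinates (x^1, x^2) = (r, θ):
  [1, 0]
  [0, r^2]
Non-zero Christoffel symbols:
Γ^r_{θ θ} = -r
Γ^θ_{r θ} = 1/r
Ricci tensor: R_{rr} = 0, R_{rθ} = 0, R_{θθ} = 0
All R_{ij} vanish; in 2 dimensions the Riemann tensor is fully determined by the Ricci tensor, so R^i_{jkl} = 0: the metric is flat (curvilinear coordinates on flat space).
Yes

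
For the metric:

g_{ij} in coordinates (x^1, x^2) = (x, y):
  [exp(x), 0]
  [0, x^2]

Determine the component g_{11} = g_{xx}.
With x^1 = x, x^2 = y, g_{11} = g_{xx} is the row-1, column-1 entry of the matrix.
g_{11} = exp(x)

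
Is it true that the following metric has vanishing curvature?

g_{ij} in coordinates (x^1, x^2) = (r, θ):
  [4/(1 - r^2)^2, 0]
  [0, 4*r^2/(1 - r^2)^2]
Non-zero Christoffel symbols:
Γ^r_{r r} = 2*r/(1 - r^2)
Γ^r_{θ θ} = (r^3 + r)/(r^2 - 1)
Γ^θ_{r θ} = (-r^2 - 1)/(r^3 - r)
Ricci tensor: R_{rr} = -4/(r^2 - 1)^2, R_{rθ} = 0, R_{θθ} = -4*r^2/(r^2 - 1)^2
The Ricci tensor is non-zero, so the Riemann tensor is non-zero: not flat.
No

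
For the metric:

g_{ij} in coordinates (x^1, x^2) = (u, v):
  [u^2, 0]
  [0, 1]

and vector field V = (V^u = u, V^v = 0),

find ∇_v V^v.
Non-zero Christoffel symbols:
Γ^u_{u u} = 1/u
∇_v V^v = ∂_v V^v + Γ^v_{v j} V^j
  = (0) + (0)(u) + (0)(0)
  = 0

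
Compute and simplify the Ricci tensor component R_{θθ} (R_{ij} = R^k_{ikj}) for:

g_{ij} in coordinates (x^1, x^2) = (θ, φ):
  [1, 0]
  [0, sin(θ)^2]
Non-zero Christoffel symbols (Γ^k_{ij} = Γ^k_{ji}):
Γ^θ_{φ φ} = -sin(2*θ)/2
Γ^φ_{θ φ} = 1/tan(θ)
R^θ_{θ θ θ} = 0 (a repeated index in an antisymmetric pair)
R^φ_{θ φ θ} = ∂_φ Γ^φ_{θ θ} - ∂_θ Γ^φ_{θ φ} + Γ^φ_{φ m} Γ^m_{θ θ} - Γ^φ_{θ m} Γ^m_{θ φ}
  = (0) - (-1/sin(θ)^2) + (0) - (1/tan(θ)^2) = 1
R_{θθ} = R^θ_{θ θ θ} + R^φ_{θ φ θ} = (0) + (1) = 1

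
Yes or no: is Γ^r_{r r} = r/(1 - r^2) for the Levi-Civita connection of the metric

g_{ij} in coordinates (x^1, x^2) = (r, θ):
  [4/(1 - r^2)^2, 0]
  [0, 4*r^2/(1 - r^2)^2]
Γ^r_{r r} = (1/2) g^{rr} (∂_r g_{rr} + ∂_r g_{rr} - ∂_r g_{rr}) = (1/2)((1 - r^2)^2/4)((16*r/(1 - r^2)^3) + (16*r/(1 - r^2)^3) - (16*r/(1 - r^2)^3)) = 2*r/(1 - r^2)
This differs from the proposed value r/(1 - r^2).
No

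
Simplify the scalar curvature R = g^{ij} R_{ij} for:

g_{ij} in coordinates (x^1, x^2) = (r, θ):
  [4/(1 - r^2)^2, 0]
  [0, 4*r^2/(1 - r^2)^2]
Non-zero Christoffel symbols (Γ^k_{ij} = Γ^k_{ji}):
Γ^r_{r r} = 2*r/(1 - r^2)
Γ^r_{θ θ} = (r^3 + r)/(r^2 - 1)
Γ^θ_{r θ} = (-r^2 - 1)/(r^3 - r)
Ricci tensor (R_{ij} = R^k_{ikj}): R_{rr} = -4/(r^2 - 1)^2, R_{rθ} = 0, R_{θθ} = -4*r^2/(r^2 - 1)^2
Inverse metric: g^{rr} = (1 - r^2)^2/4, g^{θθ} = (1 - r^2)^2/(4*r^2)
R = g^{ij} R_{ij} = ((1 - r^2)^2/4)(-4/(r^2 - 1)^2) + ((1 - r^2)^2/(4*r^2))(-4*r^2/(r^2 - 1)^2) = -2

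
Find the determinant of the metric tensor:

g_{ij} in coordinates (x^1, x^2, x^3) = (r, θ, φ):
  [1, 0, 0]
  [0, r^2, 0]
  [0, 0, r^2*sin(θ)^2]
Diagonal metric: det(g) = g_{11}·g_{22}·g_{33}
= (1)·(r^2)·(r^2*sin(θ)^2)
det(g) = r^4*sin(θ)^2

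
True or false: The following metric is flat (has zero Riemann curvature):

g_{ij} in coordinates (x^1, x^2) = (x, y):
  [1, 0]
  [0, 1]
All metric components are constant, so every Christoffel symbol vanishes and R^i_{jkl} = 0.
True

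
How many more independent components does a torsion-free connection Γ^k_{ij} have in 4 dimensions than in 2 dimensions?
Independent components in n dimensions: n × n(n+1)/2 = n^2(n+1)/2.
4D: 4 × 10 = 40
2D: 2 × 3 = 6
Difference = 40 - 6 = 34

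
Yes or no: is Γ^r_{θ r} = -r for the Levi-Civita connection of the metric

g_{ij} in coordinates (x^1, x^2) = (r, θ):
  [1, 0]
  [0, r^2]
Γ^r_{θ r} = (1/2) g^{rr} (∂_θ g_{rr} + ∂_r g_{rθ} - ∂_r g_{θr}) = (1/2)(1)((0) + (0) - (0)) = 0
This differs from the proposed value -r.
No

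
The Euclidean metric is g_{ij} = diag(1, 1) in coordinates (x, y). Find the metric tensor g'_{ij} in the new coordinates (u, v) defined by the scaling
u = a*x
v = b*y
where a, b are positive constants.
Invert the transformation: x = u/a, y = v/b
g'_{ij} = (∂x^k/∂x'^i)(∂x^l/∂x'^j) g_{kl}; with g_{kl} = δ_{kl} this is Σ_k (∂x^k/∂x'^i)(∂x^k/∂x'^j).
Jacobian: ∂x/∂u = 1/a, ∂x/∂v = 0, ∂y/∂u = 0, ∂y/∂v = 1/b
g'_{uu} = (1/a)(1/a) + (0)(0) = 1/a^2
g'_{uv} = (1/a)(0) + (0)(1/b) = 0
g'_{vv} = (0)(0) + (1/b)(1/b) = 1/b^2
g'_{ij} = diag(1/a^2, 1/b^2)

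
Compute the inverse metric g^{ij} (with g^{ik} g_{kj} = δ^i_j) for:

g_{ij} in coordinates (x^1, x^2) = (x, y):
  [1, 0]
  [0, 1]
The metric is diagonal, so g^{ij} is diagonal with entries 1/g_{ii}: diag(1, 1).
g^{ij}:
  [1, 0]
  [0, 1]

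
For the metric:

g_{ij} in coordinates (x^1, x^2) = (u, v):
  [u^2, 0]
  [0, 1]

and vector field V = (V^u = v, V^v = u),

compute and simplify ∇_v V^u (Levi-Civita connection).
Non-zero Christoffel symbols:
Γ^u_{u u} = 1/u
∇_v V^u = ∂_v V^u + Γ^u_{v j} V^j
  = (1) + (0)(v) + (0)(u)
  = 1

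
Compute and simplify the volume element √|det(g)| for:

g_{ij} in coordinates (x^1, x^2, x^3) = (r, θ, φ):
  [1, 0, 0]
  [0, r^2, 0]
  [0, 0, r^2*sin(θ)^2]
det(g) = r^4*sin(θ)^2
√|det(g)| = r^2*sin(θ) (taking 0 < θ < π so that |sin(θ)| = sin(θ))
Volume element: dV = r^2*sin(θ) dr dθ dφ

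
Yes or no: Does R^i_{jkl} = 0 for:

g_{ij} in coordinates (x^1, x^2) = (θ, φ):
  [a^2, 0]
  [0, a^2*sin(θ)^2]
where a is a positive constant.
Non-zero Christoffel symbols:
Γ^θ_{φ φ} = -sin(2*θ)/2
Γ^φ_{θ φ} = 1/tan(θ)
Ricci tensor: R_{θθ} = 1, R_{θφ} = 0, R_{φφ} = sin(θ)^2
The Ricci tensor is non-zero, so the Riemann tensor is non-zero: not flat.
No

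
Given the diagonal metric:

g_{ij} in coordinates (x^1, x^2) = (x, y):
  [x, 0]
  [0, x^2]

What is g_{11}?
With x^1 = x, x^2 = y, g_{11} = g_{xx} is the row-1, column-1 entry of the matrix.
g_{11} = x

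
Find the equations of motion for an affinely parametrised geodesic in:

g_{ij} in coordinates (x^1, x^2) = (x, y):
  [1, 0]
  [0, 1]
Geodesic equation: d^2x^k/dλ^2 + Γ^k_{ij} (dx^i/dλ)(dx^j/dλ) = 0.
All Christoffel symbols vanish, so the geodesics are straight lines:
d^2x/dλ^2 = 0
d^2y/dλ^2 = 0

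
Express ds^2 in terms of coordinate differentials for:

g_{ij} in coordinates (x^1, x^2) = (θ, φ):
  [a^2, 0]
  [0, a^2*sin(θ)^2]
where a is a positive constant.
ds^2 = g_{ij} dx^i dx^j; only the non-zero components contribute.
ds^2 = a^2 dθ^2 + a^2*sin(θ)^2 dφ^2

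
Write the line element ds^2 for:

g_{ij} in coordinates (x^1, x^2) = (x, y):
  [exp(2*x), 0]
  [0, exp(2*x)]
ds^2 = g_{ij} dx^i dx^j; only the non-zero components contribute.
ds^2 = exp(2*x) dx^2 + exp(2*x) dy^2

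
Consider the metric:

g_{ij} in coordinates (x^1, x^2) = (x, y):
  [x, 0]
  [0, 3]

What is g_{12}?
With x^1 = x, x^2 = y, g_{12} = g_{xy} is the row-1, column-2 entry of the matrix.
g_{12} = 0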